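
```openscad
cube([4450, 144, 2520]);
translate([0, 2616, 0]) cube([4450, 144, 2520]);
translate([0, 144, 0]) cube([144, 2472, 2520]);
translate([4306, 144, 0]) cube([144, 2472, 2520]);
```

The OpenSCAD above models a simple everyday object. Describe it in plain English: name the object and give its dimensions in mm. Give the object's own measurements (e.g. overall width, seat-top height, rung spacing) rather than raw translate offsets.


The wall frame of a small rectangular building: four walls, each 2520 mm tall and 144 mm thick, enclosing a footprint 4450 mm (x) by 2760 mm (y) outside-to-outside, with no floor or roof. The front and back walls (the −y and +y sides) span the full width; the two side walls fit between them.


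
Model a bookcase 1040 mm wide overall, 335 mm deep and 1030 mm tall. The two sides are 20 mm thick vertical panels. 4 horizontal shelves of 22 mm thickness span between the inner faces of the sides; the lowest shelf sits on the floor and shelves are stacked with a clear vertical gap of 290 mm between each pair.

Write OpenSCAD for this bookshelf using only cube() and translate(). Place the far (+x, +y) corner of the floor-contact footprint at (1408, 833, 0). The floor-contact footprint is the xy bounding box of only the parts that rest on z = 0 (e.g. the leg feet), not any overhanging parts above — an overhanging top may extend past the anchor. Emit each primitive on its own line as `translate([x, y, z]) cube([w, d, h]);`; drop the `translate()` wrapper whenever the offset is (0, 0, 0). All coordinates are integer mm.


translate([368, 498, 0]) cube([20, 335, 1030]);
translate([1388, 498, 0]) cube([20, 335, 1030]);
translate([388, 498, 0]) cube([1000, 335, 22]);
translate([388, 498, 312]) cube([1000, 335, 22]);
translate([388, 498, 624]) cube([1000, 335, 22]);
translate([388, 498, 936]) cube([1000, 335, 22]);


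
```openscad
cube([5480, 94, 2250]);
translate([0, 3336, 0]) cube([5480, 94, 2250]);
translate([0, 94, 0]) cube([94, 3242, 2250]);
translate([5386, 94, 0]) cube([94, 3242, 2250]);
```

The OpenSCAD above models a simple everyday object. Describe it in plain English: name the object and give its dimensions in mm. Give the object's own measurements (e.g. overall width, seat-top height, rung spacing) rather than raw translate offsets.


The wall frame of a small rectangular building: four walls, each 2250 mm tall and 94 mm thick, enclosing a footprint 5480 mm (x) by 3430 mm (y) outside-to-outside, with no floor or roof. The front and back walls (the −y and +y sides) span the full width; the two side walls fit between them.


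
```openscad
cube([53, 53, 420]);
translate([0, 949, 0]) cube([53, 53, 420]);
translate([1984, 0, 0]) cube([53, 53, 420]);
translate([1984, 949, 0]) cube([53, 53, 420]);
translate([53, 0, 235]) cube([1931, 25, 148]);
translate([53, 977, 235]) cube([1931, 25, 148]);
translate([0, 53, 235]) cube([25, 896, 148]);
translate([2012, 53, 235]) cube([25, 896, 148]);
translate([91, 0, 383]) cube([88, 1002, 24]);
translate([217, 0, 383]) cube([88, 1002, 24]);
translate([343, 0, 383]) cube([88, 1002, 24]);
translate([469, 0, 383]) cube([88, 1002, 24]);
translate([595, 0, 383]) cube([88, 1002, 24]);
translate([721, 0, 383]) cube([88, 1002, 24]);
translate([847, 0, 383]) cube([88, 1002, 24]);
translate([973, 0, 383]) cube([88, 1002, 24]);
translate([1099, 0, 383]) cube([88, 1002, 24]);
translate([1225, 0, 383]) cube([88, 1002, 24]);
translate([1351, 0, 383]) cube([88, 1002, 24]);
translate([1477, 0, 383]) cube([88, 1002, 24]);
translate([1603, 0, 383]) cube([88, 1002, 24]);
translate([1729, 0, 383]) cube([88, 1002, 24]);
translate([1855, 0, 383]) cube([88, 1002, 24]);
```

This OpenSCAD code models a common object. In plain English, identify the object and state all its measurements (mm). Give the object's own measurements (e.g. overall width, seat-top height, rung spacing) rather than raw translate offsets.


A bed frame 2037 mm long (x) by 1002 mm wide (y). Four 53×53 mm corner posts, 420 mm tall, at the corners of the footprint. Four rails of 25 mm thickness and 148 mm height run between adjacent posts with their undersides at z = 235 mm, their outer faces flush with the outside of the frame (the two x-running rails run between the posts' inner faces; the two y-running rails run between the posts' inner faces). 15 slats, each 88 mm wide (x) and 24 mm thick, lie across the top of the two x-running rails, running the full 1002 mm width of the frame in y; along x they sit between the end posts with a 38 mm gap after the −x posts and between neighbouring slats, leaving 41 mm before the +x posts.


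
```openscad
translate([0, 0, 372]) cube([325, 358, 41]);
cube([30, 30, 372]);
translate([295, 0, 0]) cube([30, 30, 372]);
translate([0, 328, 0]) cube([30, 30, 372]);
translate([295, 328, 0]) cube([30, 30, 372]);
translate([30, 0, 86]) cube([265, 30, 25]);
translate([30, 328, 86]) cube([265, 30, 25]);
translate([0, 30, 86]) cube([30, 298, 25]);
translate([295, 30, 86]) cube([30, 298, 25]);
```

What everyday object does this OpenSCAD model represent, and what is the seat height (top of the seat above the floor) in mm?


A stool. The seat height is 413 mm.

A 325×358×41 slab at z = 372 on four corner posts — a stool. The seat top is 372 + 41 = 413 mm.


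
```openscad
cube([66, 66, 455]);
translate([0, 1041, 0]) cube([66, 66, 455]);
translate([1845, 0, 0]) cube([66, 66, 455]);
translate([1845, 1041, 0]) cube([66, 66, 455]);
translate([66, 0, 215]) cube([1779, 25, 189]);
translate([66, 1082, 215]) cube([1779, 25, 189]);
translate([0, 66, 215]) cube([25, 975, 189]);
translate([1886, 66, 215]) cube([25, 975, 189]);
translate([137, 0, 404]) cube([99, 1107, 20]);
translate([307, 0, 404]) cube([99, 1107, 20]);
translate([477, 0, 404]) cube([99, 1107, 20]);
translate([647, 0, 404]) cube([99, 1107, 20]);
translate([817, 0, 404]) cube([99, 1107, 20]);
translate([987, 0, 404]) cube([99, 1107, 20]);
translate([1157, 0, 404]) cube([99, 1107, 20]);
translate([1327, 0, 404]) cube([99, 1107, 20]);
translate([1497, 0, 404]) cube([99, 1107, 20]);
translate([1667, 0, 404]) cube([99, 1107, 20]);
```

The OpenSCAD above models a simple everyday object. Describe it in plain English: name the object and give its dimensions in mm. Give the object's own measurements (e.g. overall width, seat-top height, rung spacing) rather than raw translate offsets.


A bed frame 1911 mm long (x) by 1107 mm wide (y). Four 66×66 mm corner posts, 455 mm tall, at the corners of the footprint. Four rails of 25 mm thickness and 189 mm height run between adjacent posts with their undersides at z = 215 mm, their outer faces flush with the outside of the frame (the two x-running rails run between the posts' inner faces; the two y-running rails run between the posts' inner faces). 10 slats, each 99 mm wide (x) and 20 mm thick, lie across the top of the two x-running rails, running the full 1107 mm width of the frame in y; along x they sit between the end posts with a 71 mm gap after the −x posts and between neighbouring slats, leaving 79 mm before the +x posts.


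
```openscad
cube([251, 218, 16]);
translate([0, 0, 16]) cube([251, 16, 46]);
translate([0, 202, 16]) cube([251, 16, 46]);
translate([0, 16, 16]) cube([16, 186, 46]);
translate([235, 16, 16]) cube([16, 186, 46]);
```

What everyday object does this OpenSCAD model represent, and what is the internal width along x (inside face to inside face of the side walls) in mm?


An open box. The internal width is 219 mm.

A 251×218 base slab with four walls standing on it — an open box. The base is 251 mm wide and the walls are 16 mm thick, so the internal width is 251 − 2 × 16 = 219 mm.


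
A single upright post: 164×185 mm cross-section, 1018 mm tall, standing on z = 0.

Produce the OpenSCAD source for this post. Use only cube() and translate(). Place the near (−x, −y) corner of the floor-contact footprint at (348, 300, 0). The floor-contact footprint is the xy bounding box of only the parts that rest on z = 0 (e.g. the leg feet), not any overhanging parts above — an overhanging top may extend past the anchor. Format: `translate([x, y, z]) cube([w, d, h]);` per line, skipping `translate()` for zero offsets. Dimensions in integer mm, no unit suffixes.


translate([348, 300, 0]) cube([164, 185, 1018]);


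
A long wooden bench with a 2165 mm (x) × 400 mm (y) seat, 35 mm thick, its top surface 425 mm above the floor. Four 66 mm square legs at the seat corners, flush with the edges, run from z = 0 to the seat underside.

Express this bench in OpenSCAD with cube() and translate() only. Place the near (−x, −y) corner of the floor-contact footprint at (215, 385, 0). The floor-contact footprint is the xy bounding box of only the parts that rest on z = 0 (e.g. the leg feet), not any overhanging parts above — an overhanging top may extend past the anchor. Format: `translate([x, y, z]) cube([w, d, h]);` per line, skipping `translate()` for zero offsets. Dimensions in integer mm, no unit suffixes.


translate([215, 385, 390]) cube([2165, 400, 35]);
translate([215, 385, 0]) cube([66, 66, 390]);
translate([215, 719, 0]) cube([66, 66, 390]);
translate([2314, 385, 0]) cube([66, 66, 390]);
translate([2314, 719, 0]) cube([66, 66, 390]);


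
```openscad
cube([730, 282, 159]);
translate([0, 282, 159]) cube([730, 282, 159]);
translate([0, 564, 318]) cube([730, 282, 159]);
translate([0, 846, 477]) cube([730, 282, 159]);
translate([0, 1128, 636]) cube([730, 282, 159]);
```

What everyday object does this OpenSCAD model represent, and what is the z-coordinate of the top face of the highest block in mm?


A staircase. The total rise is 795 mm.

5 identical blocks, each offset up and back from the previous — a staircase. Each step is 159 mm tall and there are 5 of them, so the total rise is 5 × 159 = 795 mm.


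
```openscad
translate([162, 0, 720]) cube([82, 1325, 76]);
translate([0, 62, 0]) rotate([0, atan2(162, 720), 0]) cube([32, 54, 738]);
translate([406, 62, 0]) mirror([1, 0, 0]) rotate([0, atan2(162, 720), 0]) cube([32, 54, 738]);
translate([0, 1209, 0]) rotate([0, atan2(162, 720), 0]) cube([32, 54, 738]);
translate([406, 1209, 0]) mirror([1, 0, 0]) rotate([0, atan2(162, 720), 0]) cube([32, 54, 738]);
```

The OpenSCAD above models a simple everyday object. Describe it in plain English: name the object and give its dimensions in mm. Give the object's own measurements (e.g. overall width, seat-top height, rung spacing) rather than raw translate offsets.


A sawhorse. A 82×1325×76 mm beam (x, y, z) sits on two A-frame leg pairs. Each pair is two raked legs of 32×54 mm section (54 mm along y) splaying symmetrically in x. Each leg rises 720 mm vertically over 162 mm of horizontal reach and is 738 mm long along its own axis. Every leg's outer bottom edge rests on the floor and its outer top edge meets a bottom edge of the beam — the left legs (tilting toward +x) meet the beam's −x bottom edge, the right legs (their mirror images, tilting toward −x) meet its +x bottom edge — so the leg tops tuck under the beam, the beam's underside is 720 mm above the floor, and the feet are 406 mm apart outside-to-outside with the beam centred between them. The two leg pairs are set in 62 mm from either end of the beam.


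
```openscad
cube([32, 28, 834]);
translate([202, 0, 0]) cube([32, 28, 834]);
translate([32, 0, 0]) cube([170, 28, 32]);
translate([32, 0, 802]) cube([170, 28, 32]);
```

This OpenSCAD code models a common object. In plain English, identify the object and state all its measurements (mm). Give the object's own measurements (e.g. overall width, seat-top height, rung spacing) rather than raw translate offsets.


A rectangular picture frame lying in the x–z plane (depth along y). The opening is 170 mm wide (x) by 770 mm tall (z), surrounded by a border 32 mm wide on all four sides. The frame is 28 mm deep and is made of two full-height vertical stiles with two horizontal rails fitted between them.


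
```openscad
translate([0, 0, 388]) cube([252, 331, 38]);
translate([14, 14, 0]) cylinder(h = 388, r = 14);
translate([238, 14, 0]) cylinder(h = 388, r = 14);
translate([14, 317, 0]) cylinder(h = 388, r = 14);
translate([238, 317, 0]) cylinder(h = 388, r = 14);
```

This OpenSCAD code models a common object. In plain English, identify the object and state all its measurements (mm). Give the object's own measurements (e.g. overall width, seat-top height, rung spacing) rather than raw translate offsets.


A simple wooden stool: a rectangular seat 252 mm (x) by 331 mm (y), 38 mm thick, top face at z = 426 mm, on four round legs, each 28 mm in diameter. The legs rest on z = 0, each leg's axis is inset half a diameter from the nearest pair of seat edges (so the leg's bounding box is flush with the corner).


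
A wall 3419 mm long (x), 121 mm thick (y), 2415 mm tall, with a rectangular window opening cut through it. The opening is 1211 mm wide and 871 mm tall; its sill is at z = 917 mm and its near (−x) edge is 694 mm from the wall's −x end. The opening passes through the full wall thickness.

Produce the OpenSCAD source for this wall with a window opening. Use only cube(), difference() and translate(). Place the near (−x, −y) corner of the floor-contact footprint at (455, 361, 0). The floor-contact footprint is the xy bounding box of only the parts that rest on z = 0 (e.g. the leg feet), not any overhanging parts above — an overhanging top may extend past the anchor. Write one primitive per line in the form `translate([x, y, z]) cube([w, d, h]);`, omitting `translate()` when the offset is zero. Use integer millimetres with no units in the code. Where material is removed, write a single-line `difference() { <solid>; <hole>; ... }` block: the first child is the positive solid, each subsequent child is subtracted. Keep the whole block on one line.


difference() { translate([455, 361, 0]) cube([3419, 121, 2415]); translate([1149, 361, 917]) cube([1211, 121, 871]); }


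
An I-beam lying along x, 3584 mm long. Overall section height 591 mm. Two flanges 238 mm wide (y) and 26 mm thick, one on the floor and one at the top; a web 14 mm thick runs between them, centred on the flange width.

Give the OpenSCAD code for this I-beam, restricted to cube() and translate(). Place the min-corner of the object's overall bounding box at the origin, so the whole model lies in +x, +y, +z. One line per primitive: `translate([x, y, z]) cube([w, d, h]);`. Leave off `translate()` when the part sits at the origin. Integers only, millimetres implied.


cube([3584, 238, 26]);
translate([0, 112, 26]) cube([3584, 14, 539]);
translate([0, 0, 565]) cube([3584, 238, 26]);


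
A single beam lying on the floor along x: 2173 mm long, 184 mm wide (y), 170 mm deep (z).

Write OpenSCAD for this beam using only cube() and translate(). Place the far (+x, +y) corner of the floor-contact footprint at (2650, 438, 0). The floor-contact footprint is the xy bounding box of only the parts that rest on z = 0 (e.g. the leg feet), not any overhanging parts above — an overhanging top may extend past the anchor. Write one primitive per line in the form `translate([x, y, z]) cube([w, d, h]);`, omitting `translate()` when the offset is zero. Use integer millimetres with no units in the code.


translate([477, 254, 0]) cube([2173, 184, 170]);


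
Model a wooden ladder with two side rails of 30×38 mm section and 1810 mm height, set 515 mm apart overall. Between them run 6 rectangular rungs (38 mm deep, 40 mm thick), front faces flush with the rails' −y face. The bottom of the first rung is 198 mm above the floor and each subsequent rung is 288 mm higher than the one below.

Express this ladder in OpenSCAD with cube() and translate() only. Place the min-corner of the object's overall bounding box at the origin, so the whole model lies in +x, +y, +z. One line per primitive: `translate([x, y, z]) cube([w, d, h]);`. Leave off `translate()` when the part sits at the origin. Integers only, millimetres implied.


cube([30, 38, 1810]);
translate([485, 0, 0]) cube([30, 38, 1810]);
translate([30, 0, 198]) cube([455, 38, 40]);
translate([30, 0, 486]) cube([455, 38, 40]);
translate([30, 0, 774]) cube([455, 38, 40]);
translate([30, 0, 1062]) cube([455, 38, 40]);
translate([30, 0, 1350]) cube([455, 38, 40]);
translate([30, 0, 1638]) cube([455, 38, 40]);


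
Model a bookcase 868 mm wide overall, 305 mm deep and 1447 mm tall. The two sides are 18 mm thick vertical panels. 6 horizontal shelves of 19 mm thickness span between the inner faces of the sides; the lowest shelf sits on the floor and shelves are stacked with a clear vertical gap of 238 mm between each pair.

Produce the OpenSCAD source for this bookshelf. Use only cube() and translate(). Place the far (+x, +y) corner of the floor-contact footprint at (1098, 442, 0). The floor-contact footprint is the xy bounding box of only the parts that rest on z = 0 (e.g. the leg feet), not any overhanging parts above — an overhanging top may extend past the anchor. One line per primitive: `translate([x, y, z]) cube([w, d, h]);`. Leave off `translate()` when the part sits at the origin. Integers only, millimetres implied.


translate([230, 137, 0]) cube([18, 305, 1447]);
translate([1080, 137, 0]) cube([18, 305, 1447]);
translate([248, 137, 0]) cube([832, 305, 19]);
translate([248, 137, 257]) cube([832, 305, 19]);
translate([248, 137, 514]) cube([832, 305, 19]);
translate([248, 137, 771]) cube([832, 305, 19]);
translate([248, 137, 1028]) cube([832, 305, 19]);
translate([248, 137, 1285]) cube([832, 305, 19]);


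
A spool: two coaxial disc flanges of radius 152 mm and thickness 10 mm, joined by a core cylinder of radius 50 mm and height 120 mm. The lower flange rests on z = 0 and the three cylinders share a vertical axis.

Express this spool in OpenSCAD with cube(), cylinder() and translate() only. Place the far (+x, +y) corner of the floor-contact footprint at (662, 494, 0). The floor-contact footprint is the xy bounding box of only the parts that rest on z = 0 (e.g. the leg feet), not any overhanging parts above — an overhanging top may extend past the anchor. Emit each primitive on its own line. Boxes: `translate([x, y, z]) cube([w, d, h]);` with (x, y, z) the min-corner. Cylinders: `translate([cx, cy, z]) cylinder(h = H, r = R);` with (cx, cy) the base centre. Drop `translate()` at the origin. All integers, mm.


translate([510, 342, 0]) cylinder(h = 10, r = 152);
translate([510, 342, 10]) cylinder(h = 120, r = 50);
translate([510, 342, 130]) cylinder(h = 10, r = 152);


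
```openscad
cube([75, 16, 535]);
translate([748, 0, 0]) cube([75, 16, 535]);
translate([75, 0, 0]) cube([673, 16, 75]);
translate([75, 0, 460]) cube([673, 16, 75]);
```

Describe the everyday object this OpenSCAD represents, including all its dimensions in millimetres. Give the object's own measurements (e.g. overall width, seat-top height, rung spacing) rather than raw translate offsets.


A rectangular picture frame lying in the x–z plane (depth along y). The opening is 673 mm wide (x) by 385 mm tall (z), surrounded by a border 75 mm wide on all four sides. The frame is 16 mm deep and is made of two full-height vertical stiles with two horizontal rails fitted between them.


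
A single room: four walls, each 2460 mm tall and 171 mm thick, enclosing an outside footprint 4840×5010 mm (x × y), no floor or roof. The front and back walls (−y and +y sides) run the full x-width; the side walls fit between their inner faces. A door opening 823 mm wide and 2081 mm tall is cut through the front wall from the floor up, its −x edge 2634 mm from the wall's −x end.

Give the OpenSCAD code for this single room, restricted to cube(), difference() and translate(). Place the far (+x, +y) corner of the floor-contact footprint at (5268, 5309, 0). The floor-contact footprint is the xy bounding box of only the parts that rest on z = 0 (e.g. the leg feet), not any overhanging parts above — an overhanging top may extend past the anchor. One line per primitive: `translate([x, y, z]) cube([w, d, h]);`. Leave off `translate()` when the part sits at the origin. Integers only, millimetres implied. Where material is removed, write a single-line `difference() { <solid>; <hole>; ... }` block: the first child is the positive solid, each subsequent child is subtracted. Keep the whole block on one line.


difference() { translate([428, 299, 0]) cube([4840, 171, 2460]); translate([3062, 299, 0]) cube([823, 171, 2081]); }
translate([428, 5138, 0]) cube([4840, 171, 2460]);
translate([428, 470, 0]) cube([171, 4668, 2460]);
translate([5097, 470, 0]) cube([171, 4668, 2460]);


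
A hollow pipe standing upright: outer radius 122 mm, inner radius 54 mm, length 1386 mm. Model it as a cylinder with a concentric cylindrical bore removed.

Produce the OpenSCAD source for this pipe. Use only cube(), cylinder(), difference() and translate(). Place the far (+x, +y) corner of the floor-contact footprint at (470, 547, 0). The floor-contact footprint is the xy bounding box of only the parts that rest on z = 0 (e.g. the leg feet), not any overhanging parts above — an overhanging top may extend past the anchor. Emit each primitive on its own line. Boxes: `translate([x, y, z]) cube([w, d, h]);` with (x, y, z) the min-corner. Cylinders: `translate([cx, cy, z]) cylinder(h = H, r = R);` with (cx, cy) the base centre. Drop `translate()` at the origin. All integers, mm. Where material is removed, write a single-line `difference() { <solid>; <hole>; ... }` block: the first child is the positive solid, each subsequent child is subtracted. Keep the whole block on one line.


difference() { translate([348, 425, 0]) cylinder(h = 1386, r = 122); translate([348, 425, 0]) cylinder(h = 1386, r = 54); }


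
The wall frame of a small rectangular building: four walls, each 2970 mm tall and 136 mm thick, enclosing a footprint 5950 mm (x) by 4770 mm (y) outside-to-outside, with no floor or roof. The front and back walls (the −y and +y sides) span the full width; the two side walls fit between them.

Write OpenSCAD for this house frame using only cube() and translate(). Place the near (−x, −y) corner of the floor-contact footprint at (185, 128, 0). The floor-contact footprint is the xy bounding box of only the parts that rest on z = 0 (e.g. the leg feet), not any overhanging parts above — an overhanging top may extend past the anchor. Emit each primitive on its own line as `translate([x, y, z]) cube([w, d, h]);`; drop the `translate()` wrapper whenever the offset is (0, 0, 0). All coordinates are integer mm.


translate([185, 128, 0]) cube([5950, 136, 2970]);
translate([185, 4762, 0]) cube([5950, 136, 2970]);
translate([185, 264, 0]) cube([136, 4498, 2970]);
translate([5999, 264, 0]) cube([136, 4498, 2970]);


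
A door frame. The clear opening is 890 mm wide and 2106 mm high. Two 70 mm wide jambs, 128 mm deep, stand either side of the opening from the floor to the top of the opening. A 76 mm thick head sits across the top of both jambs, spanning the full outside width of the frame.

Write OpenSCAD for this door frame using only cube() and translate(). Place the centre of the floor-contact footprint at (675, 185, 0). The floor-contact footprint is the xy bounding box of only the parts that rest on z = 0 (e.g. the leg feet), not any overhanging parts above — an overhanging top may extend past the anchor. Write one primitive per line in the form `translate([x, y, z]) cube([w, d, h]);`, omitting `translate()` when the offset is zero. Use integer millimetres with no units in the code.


translate([160, 121, 0]) cube([70, 128, 2106]);
translate([1120, 121, 0]) cube([70, 128, 2106]);
translate([160, 121, 2106]) cube([1030, 128, 76]);


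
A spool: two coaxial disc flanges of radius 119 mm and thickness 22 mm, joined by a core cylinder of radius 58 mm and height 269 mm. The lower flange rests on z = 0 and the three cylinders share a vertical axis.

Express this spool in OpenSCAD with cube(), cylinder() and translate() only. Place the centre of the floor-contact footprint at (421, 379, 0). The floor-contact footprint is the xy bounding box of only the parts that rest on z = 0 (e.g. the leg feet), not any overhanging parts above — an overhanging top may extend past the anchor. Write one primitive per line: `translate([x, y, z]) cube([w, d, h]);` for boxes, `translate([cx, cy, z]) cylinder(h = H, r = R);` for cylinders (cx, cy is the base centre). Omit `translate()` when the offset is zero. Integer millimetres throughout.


translate([421, 379, 0]) cylinder(h = 22, r = 119);
translate([421, 379, 22]) cylinder(h = 269, r = 58);
translate([421, 379, 291]) cylinder(h = 22, r = 119);


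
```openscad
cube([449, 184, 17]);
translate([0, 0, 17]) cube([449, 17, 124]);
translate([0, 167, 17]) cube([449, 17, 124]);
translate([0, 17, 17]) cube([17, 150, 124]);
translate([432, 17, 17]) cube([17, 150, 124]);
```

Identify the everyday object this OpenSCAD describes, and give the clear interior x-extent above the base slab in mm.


An open box. The internal width is 415 mm.

A 449×184 base slab with four walls standing on it — an open box. The base is 449 mm wide and the walls are 17 mm thick, so the internal width is 449 − 2 × 17 = 415 mm.


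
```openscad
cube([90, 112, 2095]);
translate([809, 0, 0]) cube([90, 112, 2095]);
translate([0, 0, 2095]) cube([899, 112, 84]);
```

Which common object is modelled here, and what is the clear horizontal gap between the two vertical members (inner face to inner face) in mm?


A door frame. The clear opening width is 719 mm.

Two 2095 mm tall posts with a header on top — a door frame. The left jamb is 90 mm wide at x = 0; the right jamb starts at x = 809. The clear opening is 809 − 90 = 719 mm.


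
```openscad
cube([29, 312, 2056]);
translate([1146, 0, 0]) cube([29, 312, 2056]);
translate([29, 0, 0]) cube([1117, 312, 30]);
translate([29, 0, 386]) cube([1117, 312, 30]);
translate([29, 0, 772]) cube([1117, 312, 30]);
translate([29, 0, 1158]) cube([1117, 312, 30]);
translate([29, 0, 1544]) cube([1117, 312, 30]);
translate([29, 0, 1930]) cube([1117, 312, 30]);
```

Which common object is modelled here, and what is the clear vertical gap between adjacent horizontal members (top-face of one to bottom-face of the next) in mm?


A bookshelf. The clear shelf gap is 356 mm.

Two tall side panels with 6 horizontal boards between them — a bookshelf. The first two shelf undersides are at z = 0 and z = 386; with shelf thickness 30, the clear gap is 386 − 0 − 30 = 356 mm.


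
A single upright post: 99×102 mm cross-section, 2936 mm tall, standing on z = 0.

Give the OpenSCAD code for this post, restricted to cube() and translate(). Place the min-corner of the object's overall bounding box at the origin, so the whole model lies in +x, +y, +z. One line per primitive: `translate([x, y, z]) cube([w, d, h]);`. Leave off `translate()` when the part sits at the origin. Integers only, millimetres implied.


cube([99, 102, 2936]);


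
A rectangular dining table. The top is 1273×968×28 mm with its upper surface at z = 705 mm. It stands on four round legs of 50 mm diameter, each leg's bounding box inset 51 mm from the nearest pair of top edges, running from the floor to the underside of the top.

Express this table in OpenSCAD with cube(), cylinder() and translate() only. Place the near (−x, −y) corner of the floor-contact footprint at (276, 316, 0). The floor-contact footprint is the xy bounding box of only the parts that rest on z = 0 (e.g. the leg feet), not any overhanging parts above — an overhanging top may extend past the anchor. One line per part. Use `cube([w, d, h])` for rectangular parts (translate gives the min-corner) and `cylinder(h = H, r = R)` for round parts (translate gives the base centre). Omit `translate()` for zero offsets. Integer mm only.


// leg_h = 705 - 28 = 677
translate([225, 265, 677]) cube([1273, 968, 28]);
translate([301, 341, 0]) cylinder(h = 677, r = 25);
translate([1422, 341, 0]) cylinder(h = 677, r = 25);
translate([301, 1157, 0]) cylinder(h = 677, r = 25);
translate([1422, 1157, 0]) cylinder(h = 677, r = 25);


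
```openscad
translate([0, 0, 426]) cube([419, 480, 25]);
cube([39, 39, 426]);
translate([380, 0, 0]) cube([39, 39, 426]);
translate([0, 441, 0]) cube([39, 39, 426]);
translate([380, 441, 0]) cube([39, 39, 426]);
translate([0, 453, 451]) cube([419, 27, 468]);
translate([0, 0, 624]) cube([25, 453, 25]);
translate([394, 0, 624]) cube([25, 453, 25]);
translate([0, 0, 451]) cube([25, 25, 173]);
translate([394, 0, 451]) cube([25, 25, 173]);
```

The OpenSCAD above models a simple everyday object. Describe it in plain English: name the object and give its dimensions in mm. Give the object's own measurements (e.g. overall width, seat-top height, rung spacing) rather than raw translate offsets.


A chair. The seat is a 419×480×25 mm slab with its top at z = 451 mm, on four 39×39 mm corner legs (flush with the seat edges, standing on z = 0). A flat backrest 27 mm thick, 468 mm tall, spans the full seat width and rises from the seat top along its +y edge, rear face flush with the rear of the seat. Two armrests of 25×25 mm section run along each side from the seat's front edge to the front of the backrest, top faces 198 mm above the seat top and outer faces flush with the seat's x-edges; a 25×25 mm post under the front of each armrest stands on the seat at the front corner.


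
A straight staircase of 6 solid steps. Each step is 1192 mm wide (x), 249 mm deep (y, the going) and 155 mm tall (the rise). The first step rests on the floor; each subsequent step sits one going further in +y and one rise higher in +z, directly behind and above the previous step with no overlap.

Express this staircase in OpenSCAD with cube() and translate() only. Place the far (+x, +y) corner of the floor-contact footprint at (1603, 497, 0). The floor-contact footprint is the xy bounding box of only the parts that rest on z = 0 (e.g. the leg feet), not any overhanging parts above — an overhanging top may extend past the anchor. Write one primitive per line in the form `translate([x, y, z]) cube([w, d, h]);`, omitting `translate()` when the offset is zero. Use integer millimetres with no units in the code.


translate([411, 248, 0]) cube([1192, 249, 155]);
translate([411, 497, 155]) cube([1192, 249, 155]);
translate([411, 746, 310]) cube([1192, 249, 155]);
translate([411, 995, 465]) cube([1192, 249, 155]);
translate([411, 1244, 620]) cube([1192, 249, 155]);
translate([411, 1493, 775]) cube([1192, 249, 155]);


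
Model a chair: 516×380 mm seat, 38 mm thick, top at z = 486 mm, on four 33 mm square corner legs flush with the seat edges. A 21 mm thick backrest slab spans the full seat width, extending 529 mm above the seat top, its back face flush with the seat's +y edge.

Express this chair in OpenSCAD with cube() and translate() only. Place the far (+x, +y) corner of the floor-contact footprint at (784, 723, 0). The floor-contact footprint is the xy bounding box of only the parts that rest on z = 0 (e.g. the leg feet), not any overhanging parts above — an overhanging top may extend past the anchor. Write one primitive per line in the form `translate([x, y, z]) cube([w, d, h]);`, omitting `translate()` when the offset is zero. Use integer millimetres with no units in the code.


translate([268, 343, 448]) cube([516, 380, 38]);
translate([268, 343, 0]) cube([33, 33, 448]);
translate([751, 343, 0]) cube([33, 33, 448]);
translate([268, 690, 0]) cube([33, 33, 448]);
translate([751, 690, 0]) cube([33, 33, 448]);
translate([268, 702, 486]) cube([516, 21, 529]);


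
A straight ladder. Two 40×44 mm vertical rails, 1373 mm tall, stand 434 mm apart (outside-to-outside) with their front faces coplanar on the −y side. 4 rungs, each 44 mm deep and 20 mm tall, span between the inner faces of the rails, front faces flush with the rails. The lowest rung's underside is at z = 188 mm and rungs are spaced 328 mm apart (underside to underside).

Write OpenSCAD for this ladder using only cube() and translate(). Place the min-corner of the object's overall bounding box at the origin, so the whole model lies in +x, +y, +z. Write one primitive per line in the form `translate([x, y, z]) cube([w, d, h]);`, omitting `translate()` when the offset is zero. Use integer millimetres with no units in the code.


cube([40, 44, 1373]);
translate([394, 0, 0]) cube([40, 44, 1373]);
translate([40, 0, 188]) cube([354, 44, 20]);
translate([40, 0, 516]) cube([354, 44, 20]);
translate([40, 0, 844]) cube([354, 44, 20]);
translate([40, 0, 1172]) cube([354, 44, 20]);


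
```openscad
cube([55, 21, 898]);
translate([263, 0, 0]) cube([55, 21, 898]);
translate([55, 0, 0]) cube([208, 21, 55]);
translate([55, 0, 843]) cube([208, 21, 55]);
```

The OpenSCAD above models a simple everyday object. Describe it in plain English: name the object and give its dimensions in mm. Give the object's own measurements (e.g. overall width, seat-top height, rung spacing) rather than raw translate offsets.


A rectangular picture frame lying in the x–z plane (depth along y). The opening is 208 mm wide (x) by 788 mm tall (z), surrounded by a border 55 mm wide on all four sides. The frame is 21 mm deep and is made of two full-height vertical stiles with two horizontal rails fitted between them.


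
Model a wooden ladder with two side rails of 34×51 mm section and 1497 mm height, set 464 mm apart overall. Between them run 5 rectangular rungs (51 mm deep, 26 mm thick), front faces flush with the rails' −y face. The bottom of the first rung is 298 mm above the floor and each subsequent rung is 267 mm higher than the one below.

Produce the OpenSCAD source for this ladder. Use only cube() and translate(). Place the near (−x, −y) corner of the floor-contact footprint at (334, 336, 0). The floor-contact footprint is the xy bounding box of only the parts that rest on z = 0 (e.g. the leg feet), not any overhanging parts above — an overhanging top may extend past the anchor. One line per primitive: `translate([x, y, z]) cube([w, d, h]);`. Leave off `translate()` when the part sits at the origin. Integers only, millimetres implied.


translate([334, 336, 0]) cube([34, 51, 1497]);
translate([764, 336, 0]) cube([34, 51, 1497]);
translate([368, 336, 298]) cube([396, 51, 26]);
translate([368, 336, 565]) cube([396, 51, 26]);
translate([368, 336, 832]) cube([396, 51, 26]);
translate([368, 336, 1099]) cube([396, 51, 26]);
translate([368, 336, 1366]) cube([396, 51, 26]);


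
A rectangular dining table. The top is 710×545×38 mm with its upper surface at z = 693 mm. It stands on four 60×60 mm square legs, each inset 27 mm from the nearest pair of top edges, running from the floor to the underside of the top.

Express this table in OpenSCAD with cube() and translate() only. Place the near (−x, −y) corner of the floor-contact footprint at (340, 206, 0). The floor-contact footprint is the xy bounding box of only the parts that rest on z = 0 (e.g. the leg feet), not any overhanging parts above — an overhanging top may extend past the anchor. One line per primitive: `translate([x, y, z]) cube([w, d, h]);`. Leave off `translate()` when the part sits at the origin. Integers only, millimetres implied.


// leg_h = 693 - 38 = 655
translate([313, 179, 655]) cube([710, 545, 38]);
translate([340, 206, 0]) cube([60, 60, 655]);
translate([936, 206, 0]) cube([60, 60, 655]);
translate([340, 637, 0]) cube([60, 60, 655]);
translate([936, 637, 0]) cube([60, 60, 655]);


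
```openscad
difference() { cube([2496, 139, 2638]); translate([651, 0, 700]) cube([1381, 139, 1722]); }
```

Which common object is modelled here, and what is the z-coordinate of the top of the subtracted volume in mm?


A wall with a window opening. The window head height is 2422 mm.

A wall with a rectangular opening subtracted — a window. Sill at z = 700, opening 1722 mm tall, so the head is at 700 + 1722 = 2422 mm.


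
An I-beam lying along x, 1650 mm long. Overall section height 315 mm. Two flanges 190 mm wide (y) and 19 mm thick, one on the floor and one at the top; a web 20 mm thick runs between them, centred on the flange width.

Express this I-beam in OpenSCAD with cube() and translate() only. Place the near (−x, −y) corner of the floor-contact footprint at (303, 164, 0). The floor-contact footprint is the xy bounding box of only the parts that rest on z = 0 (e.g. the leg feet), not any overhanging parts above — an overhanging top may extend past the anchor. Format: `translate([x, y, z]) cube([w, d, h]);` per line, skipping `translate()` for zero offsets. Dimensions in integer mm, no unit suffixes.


translate([303, 164, 0]) cube([1650, 190, 19]);
translate([303, 249, 19]) cube([1650, 20, 277]);
translate([303, 164, 296]) cube([1650, 190, 19]);


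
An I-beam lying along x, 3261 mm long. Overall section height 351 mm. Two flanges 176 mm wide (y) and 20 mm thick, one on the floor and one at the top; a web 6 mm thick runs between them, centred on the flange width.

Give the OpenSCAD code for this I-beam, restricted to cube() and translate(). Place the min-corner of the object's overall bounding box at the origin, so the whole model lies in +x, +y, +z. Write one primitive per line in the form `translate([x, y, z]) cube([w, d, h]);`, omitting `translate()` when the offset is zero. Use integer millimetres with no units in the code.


cube([3261, 176, 20]);
translate([0, 85, 20]) cube([3261, 6, 311]);
translate([0, 0, 331]) cube([3261, 176, 20]);


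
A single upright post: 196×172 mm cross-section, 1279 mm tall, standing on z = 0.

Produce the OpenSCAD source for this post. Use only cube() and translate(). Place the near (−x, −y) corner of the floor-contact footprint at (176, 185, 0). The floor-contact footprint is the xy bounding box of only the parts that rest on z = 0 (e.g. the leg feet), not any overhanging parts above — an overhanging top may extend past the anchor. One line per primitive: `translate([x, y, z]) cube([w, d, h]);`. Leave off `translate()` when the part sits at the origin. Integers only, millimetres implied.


translate([176, 185, 0]) cube([196, 172, 1279]);


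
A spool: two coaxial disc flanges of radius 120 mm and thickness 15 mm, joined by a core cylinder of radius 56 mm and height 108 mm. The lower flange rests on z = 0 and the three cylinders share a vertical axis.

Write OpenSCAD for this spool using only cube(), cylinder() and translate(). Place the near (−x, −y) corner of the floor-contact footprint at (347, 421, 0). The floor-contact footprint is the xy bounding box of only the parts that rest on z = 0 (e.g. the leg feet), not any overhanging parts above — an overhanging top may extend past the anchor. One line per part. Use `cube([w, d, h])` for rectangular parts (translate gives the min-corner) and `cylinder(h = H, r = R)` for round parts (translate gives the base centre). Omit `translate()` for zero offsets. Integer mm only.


translate([467, 541, 0]) cylinder(h = 15, r = 120);
translate([467, 541, 15]) cylinder(h = 108, r = 56);
translate([467, 541, 123]) cylinder(h = 15, r = 120);


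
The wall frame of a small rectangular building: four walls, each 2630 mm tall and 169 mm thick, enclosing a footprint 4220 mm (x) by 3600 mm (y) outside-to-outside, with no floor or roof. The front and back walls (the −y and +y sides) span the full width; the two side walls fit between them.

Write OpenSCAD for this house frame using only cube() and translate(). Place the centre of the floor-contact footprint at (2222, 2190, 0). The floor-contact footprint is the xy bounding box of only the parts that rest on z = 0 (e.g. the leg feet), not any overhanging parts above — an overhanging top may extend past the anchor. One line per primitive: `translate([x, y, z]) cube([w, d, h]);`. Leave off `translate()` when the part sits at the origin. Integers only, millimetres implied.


translate([112, 390, 0]) cube([4220, 169, 2630]);
translate([112, 3821, 0]) cube([4220, 169, 2630]);
translate([112, 559, 0]) cube([169, 3262, 2630]);
translate([4163, 559, 0]) cube([169, 3262, 2630]);


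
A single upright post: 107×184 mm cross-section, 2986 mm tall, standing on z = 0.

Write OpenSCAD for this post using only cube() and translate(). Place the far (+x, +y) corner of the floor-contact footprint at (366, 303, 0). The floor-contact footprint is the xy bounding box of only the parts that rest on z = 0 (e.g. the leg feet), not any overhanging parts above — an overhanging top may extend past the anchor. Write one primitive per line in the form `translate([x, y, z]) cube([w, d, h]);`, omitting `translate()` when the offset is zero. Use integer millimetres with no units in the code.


translate([259, 119, 0]) cube([107, 184, 2986]);
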